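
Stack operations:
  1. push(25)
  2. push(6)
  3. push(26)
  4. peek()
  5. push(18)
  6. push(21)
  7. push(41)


push(25) -> [25]
push(6) -> [25, 6]
push(26) -> [25, 6, 26]
peek()->26
push(18) -> [25, 6, 26, 18]
push(21) -> [25, 6, 26, 18, 21]
push(41) -> [25, 6, 26, 18, 21, 41]

Final stack: [25, 6, 26, 18, 21, 41]


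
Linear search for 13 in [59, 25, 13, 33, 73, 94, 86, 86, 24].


i=0: 59!=13
i=1: 25!=13
i=2: 13==13 found!

Found at 2, 3 comps


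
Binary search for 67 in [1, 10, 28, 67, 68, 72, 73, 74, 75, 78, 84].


Step 1: lo=0, hi=10, mid=5, val=72
Step 2: lo=0, hi=4, mid=2, val=28
Step 3: lo=3, hi=4, mid=3, val=67

Found at index 3


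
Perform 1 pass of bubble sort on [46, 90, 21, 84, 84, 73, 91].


Initial: [46, 90, 21, 84, 84, 73, 91]
Pass 1: [46, 21, 84, 84, 73, 90, 91] (4 swaps)

After 1 pass: [46, 21, 84, 84, 73, 90, 91]


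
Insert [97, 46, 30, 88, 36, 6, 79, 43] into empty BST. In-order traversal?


Insert 97: root
Insert 46: L from 97
Insert 30: L from 97 -> L from 46
Insert 88: L from 97 -> R from 46
Insert 36: L from 97 -> L from 46 -> R from 30
Insert 6: L from 97 -> L from 46 -> L from 30
Insert 79: L from 97 -> R from 46 -> L from 88
Insert 43: L from 97 -> L from 46 -> R from 30 -> R from 36

In-order: [6, 30, 36, 43, 46, 79, 88, 97]


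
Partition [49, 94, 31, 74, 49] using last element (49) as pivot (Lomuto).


Pivot: 49
  49 <= 49: advance i (no swap)
  31 <= 49: swap -> [49, 31, 94, 74, 49]
Place pivot at 2: [49, 31, 49, 74, 94]

Partitioned: [49, 31, 49, 74, 94]


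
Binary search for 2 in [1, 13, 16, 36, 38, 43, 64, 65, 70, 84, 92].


Step 1: lo=0, hi=10, mid=5, val=43
Step 2: lo=0, hi=4, mid=2, val=16
Step 3: lo=0, hi=1, mid=0, val=1
Step 4: lo=1, hi=1, mid=1, val=13

Not found


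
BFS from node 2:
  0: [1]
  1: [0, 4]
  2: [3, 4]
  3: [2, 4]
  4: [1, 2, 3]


Visit 2, enqueue [3, 4]
Visit 3, enqueue []
Visit 4, enqueue [1]
Visit 1, enqueue [0]
Visit 0, enqueue []

BFS order: [2, 3, 4, 1, 0]


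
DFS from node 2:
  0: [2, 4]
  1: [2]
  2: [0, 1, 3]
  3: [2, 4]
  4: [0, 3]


Visit 2, push [3, 1, 0]
Visit 0, push [4]
Visit 4, push [3]
Visit 3, push []
Visit 1, push []

DFS order: [2, 0, 4, 3, 1]


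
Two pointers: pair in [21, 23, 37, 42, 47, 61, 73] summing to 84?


lo=0(21)+hi=6(73)=94
lo=0(21)+hi=5(61)=82
lo=1(23)+hi=5(61)=84

Yes: 23+61=84


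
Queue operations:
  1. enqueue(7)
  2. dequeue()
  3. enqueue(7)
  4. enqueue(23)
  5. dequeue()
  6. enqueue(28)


enqueue(7) -> [7]
dequeue()->7, []
enqueue(7) -> [7]
enqueue(23) -> [7, 23]
dequeue()->7, [23]
enqueue(28) -> [23, 28]

Final queue: [23, 28]


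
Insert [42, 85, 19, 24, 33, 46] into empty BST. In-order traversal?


Insert 42: root
Insert 85: R from 42
Insert 19: L from 42
Insert 24: L from 42 -> R from 19
Insert 33: L from 42 -> R from 19 -> R from 24
Insert 46: R from 42 -> L from 85

In-order: [19, 24, 33, 42, 46, 85]


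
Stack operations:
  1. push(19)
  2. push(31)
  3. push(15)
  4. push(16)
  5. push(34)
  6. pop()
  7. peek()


push(19) -> [19]
push(31) -> [19, 31]
push(15) -> [19, 31, 15]
push(16) -> [19, 31, 15, 16]
push(34) -> [19, 31, 15, 16, 34]
pop()->34, [19, 31, 15, 16]
peek()->16

Final stack: [19, 31, 15, 16]


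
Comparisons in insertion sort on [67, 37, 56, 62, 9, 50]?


Algorithm: insertion sort
Input: [67, 37, 56, 62, 9, 50]
Sorted: [9, 37, 50, 56, 62, 67]

13


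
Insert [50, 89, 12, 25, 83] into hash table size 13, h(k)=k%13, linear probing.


Insert 50: h=11 -> slot 11
Insert 89: h=11, 1 probes -> slot 12
Insert 12: h=12, 1 probes -> slot 0
Insert 25: h=12, 2 probes -> slot 1
Insert 83: h=5 -> slot 5

Table: [12, 25, None, None, None, 83, None, None, None, None, None, 50, 89]


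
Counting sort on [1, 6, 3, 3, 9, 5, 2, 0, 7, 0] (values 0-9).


Input: [1, 6, 3, 3, 9, 5, 2, 0, 7, 0]
Counts: [2, 1, 1, 2, 0, 1, 1, 1, 0, 1]

Sorted: [0, 0, 1, 2, 3, 3, 5, 6, 7, 9]


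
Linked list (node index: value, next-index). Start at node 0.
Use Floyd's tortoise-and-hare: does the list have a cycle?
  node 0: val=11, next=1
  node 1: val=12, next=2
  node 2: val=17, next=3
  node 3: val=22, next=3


Floyd's tortoise (slow, +1) and hare (fast, +2):
  init: slow=0, fast=0
  step 1: slow=1, fast=2
  step 2: slow=2, fast=3
  step 3: slow=3, fast=3
  slow == fast at node 3: cycle detected

Cycle: yes


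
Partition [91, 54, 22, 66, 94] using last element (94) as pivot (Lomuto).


Pivot: 94
  91 <= 94: advance i (no swap)
  54 <= 94: advance i (no swap)
  22 <= 94: advance i (no swap)
  66 <= 94: advance i (no swap)
Place pivot at 4: [91, 54, 22, 66, 94]

Partitioned: [91, 54, 22, 66, 94]


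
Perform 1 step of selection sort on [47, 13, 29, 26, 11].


Initial: [47, 13, 29, 26, 11]
Step 1: min=11 at 4
  Swap: [11, 13, 29, 26, 47]

After 1 step: [11, 13, 29, 26, 47]


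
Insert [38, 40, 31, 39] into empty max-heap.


Insert 38: [38]
Insert 40: [40, 38]
Insert 31: [40, 38, 31]
Insert 39: [40, 39, 31, 38]

Final heap: [40, 39, 31, 38]


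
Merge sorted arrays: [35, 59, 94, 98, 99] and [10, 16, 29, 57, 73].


Take 10 from B
Take 16 from B
Take 29 from B
Take 35 from A
Take 57 from B
Take 59 from A
Take 73 from B

Merged: [10, 16, 29, 35, 57, 59, 73, 94, 98, 99]


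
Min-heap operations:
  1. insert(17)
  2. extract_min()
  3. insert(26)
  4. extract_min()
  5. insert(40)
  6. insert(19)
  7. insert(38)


insert(17) -> [17]
extract_min()->17, []
insert(26) -> [26]
extract_min()->26, []
insert(40) -> [40]
insert(19) -> [19, 40]
insert(38) -> [19, 40, 38]

Final heap: [19, 40, 38]


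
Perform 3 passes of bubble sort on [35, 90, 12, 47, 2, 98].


Initial: [35, 90, 12, 47, 2, 98]
Pass 1: [35, 12, 47, 2, 90, 98] (3 swaps)
Pass 2: [12, 35, 2, 47, 90, 98] (2 swaps)
Pass 3: [12, 2, 35, 47, 90, 98] (1 swaps)

After 3 passes: [12, 2, 35, 47, 90, 98]


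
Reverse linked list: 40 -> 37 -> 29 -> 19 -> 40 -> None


Step 1: curr=40, set curr.next=prev(None) | reversed so far: 40
Step 2: curr=37, set curr.next=prev(40) | reversed so far: 37 -> 40
Step 3: curr=29, set curr.next=prev(37) | reversed so far: 29 -> 37 -> 40
Step 4: curr=19, set curr.next=prev(29) | reversed so far: 19 -> 29 -> 37 -> 40
Step 5: curr=40, set curr.next=prev(19) | reversed so far: 40 -> 19 -> 29 -> 37 -> 40

40 -> 19 -> 29 -> 37 -> 40 -> None


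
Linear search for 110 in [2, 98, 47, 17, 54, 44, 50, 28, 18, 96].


i=0: 2!=110
i=1: 98!=110
i=2: 47!=110
i=3: 17!=110
i=4: 54!=110
i=5: 44!=110
i=6: 50!=110
i=7: 28!=110
i=8: 18!=110
i=9: 96!=110

Not found, 10 comps


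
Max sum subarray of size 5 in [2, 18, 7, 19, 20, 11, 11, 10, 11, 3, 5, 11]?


[0:5]: 66
[1:6]: 75
[2:7]: 68
[3:8]: 71
[4:9]: 63
[5:10]: 46
[6:11]: 40
[7:12]: 40

Max: 75 at [1:6]


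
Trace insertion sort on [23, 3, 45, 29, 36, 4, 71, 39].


Initial: [23, 3, 45, 29, 36, 4, 71, 39]
Insert 3: [3, 23, 45, 29, 36, 4, 71, 39]
Insert 45: [3, 23, 45, 29, 36, 4, 71, 39]
Insert 29: [3, 23, 29, 45, 36, 4, 71, 39]
Insert 36: [3, 23, 29, 36, 45, 4, 71, 39]
Insert 4: [3, 4, 23, 29, 36, 45, 71, 39]
Insert 71: [3, 4, 23, 29, 36, 45, 71, 39]
Insert 39: [3, 4, 23, 29, 36, 39, 45, 71]

Sorted: [3, 4, 23, 29, 36, 39, 45, 71]


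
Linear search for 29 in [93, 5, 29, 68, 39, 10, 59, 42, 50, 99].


i=0: 93!=29
i=1: 5!=29
i=2: 29==29 found!

Found at 2, 3 comps


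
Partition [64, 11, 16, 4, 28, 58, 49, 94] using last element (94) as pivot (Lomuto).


Pivot: 94
  64 <= 94: advance i (no swap)
  11 <= 94: advance i (no swap)
  16 <= 94: advance i (no swap)
  4 <= 94: advance i (no swap)
  28 <= 94: advance i (no swap)
  58 <= 94: advance i (no swap)
  49 <= 94: advance i (no swap)
Place pivot at 7: [64, 11, 16, 4, 28, 58, 49, 94]

Partitioned: [64, 11, 16, 4, 28, 58, 49, 94]


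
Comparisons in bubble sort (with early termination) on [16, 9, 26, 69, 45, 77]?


Algorithm: bubble sort (with early termination)
Input: [16, 9, 26, 69, 45, 77]
Sorted: [9, 16, 26, 45, 69, 77]

9


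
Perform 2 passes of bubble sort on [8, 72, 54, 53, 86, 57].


Initial: [8, 72, 54, 53, 86, 57]
Pass 1: [8, 54, 53, 72, 57, 86] (3 swaps)
Pass 2: [8, 53, 54, 57, 72, 86] (2 swaps)

After 2 passes: [8, 53, 54, 57, 72, 86]


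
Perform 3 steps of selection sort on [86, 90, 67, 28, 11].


Initial: [86, 90, 67, 28, 11]
Step 1: min=11 at 4
  Swap: [11, 90, 67, 28, 86]
Step 2: min=28 at 3
  Swap: [11, 28, 67, 90, 86]
Step 3: min=67 at 2
  Swap: [11, 28, 67, 90, 86]

After 3 steps: [11, 28, 67, 90, 86]


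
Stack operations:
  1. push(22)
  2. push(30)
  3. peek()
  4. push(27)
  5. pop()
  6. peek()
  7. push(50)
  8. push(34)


push(22) -> [22]
push(30) -> [22, 30]
peek()->30
push(27) -> [22, 30, 27]
pop()->27, [22, 30]
peek()->30
push(50) -> [22, 30, 50]
push(34) -> [22, 30, 50, 34]

Final stack: [22, 30, 50, 34]


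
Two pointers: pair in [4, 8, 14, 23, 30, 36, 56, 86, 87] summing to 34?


lo=0(4)+hi=8(87)=91
lo=0(4)+hi=7(86)=90
lo=0(4)+hi=6(56)=60
lo=0(4)+hi=5(36)=40
lo=0(4)+hi=4(30)=34

Yes: 4+30=34


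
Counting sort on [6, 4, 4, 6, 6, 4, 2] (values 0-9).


Input: [6, 4, 4, 6, 6, 4, 2]
Counts: [0, 0, 1, 0, 3, 0, 3, 0, 0, 0]

Sorted: [2, 4, 4, 4, 6, 6, 6]


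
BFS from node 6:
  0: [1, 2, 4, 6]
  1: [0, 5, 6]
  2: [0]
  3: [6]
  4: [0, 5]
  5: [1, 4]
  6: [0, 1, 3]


Visit 6, enqueue [0, 1, 3]
Visit 0, enqueue [2, 4]
Visit 1, enqueue [5]
Visit 3, enqueue []
Visit 2, enqueue []
Visit 4, enqueue []
Visit 5, enqueue []

BFS order: [6, 0, 1, 3, 2, 4, 5]


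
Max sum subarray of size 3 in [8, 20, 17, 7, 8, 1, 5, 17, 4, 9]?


[0:3]: 45
[1:4]: 44
[2:5]: 32
[3:6]: 16
[4:7]: 14
[5:8]: 23
[6:9]: 26
[7:10]: 30

Max: 45 at [0:3]


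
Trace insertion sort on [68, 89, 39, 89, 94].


Initial: [68, 89, 39, 89, 94]
Insert 89: [68, 89, 39, 89, 94]
Insert 39: [39, 68, 89, 89, 94]
Insert 89: [39, 68, 89, 89, 94]
Insert 94: [39, 68, 89, 89, 94]

Sorted: [39, 68, 89, 89, 94]


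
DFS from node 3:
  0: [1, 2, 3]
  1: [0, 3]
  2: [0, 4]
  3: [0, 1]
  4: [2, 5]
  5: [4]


Visit 3, push [1, 0]
Visit 0, push [2, 1]
Visit 1, push []
Visit 2, push [4]
Visit 4, push [5]
Visit 5, push []

DFS order: [3, 0, 1, 2, 4, 5]


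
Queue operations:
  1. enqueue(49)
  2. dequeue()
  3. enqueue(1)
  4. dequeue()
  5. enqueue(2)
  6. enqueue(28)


enqueue(49) -> [49]
dequeue()->49, []
enqueue(1) -> [1]
dequeue()->1, []
enqueue(2) -> [2]
enqueue(28) -> [2, 28]

Final queue: [2, 28]


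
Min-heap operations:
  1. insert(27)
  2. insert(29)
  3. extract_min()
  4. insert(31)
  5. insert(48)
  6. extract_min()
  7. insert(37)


insert(27) -> [27]
insert(29) -> [27, 29]
extract_min()->27, [29]
insert(31) -> [29, 31]
insert(48) -> [29, 31, 48]
extract_min()->29, [31, 48]
insert(37) -> [31, 48, 37]

Final heap: [31, 48, 37]


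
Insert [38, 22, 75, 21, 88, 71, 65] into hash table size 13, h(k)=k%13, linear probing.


Insert 38: h=12 -> slot 12
Insert 22: h=9 -> slot 9
Insert 75: h=10 -> slot 10
Insert 21: h=8 -> slot 8
Insert 88: h=10, 1 probes -> slot 11
Insert 71: h=6 -> slot 6
Insert 65: h=0 -> slot 0

Table: [65, None, None, None, None, None, 71, None, 21, 22, 75, 88, 38]


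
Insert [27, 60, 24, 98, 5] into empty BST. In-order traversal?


Insert 27: root
Insert 60: R from 27
Insert 24: L from 27
Insert 98: R from 27 -> R from 60
Insert 5: L from 27 -> L from 24

In-order: [5, 24, 27, 60, 98]


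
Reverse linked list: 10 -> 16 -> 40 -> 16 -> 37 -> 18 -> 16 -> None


Step 1: curr=10, set curr.next=prev(None) | reversed so far: 10
Step 2: curr=16, set curr.next=prev(10) | reversed so far: 16 -> 10
Step 3: curr=40, set curr.next=prev(16) | reversed so far: 40 -> 16 -> 10
Step 4: curr=16, set curr.next=prev(40) | reversed so far: 16 -> 40 -> 16 -> 10
Step 5: curr=37, set curr.next=prev(16) | reversed so far: 37 -> 16 -> 40 -> 16 -> 10
Step 6: curr=18, set curr.next=prev(37) | reversed so far: 18 -> 37 -> 16 -> 40 -> 16 -> 10
Step 7: curr=16, set curr.next=prev(18) | reversed so far: 16 -> 18 -> 37 -> 16 -> 40 -> 16 -> 10

16 -> 18 -> 37 -> 16 -> 40 -> 16 -> 10 -> None


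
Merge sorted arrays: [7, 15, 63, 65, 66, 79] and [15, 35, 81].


Take 7 from A
Take 15 from A
Take 15 from B
Take 35 from B
Take 63 from A
Take 65 from A
Take 66 from A
Take 79 from A

Merged: [7, 15, 15, 35, 63, 65, 66, 79, 81]


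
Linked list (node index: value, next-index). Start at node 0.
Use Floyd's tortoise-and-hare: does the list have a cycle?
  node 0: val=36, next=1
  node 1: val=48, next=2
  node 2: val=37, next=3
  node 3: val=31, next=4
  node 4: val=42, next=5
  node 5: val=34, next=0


Floyd's tortoise (slow, +1) and hare (fast, +2):
  init: slow=0, fast=0
  step 1: slow=1, fast=2
  step 2: slow=2, fast=4
  step 3: slow=3, fast=0
  step 4: slow=4, fast=2
  step 5: slow=5, fast=4
  step 6: slow=0, fast=0
  slow == fast at node 0: cycle detected

Cycle: yes


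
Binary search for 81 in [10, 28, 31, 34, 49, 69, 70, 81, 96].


Step 1: lo=0, hi=8, mid=4, val=49
Step 2: lo=5, hi=8, mid=6, val=70
Step 3: lo=7, hi=8, mid=7, val=81

Found at index 7


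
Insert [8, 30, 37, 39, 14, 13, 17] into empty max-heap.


Insert 8: [8]
Insert 30: [30, 8]
Insert 37: [37, 8, 30]
Insert 39: [39, 37, 30, 8]
Insert 14: [39, 37, 30, 8, 14]
Insert 13: [39, 37, 30, 8, 14, 13]
Insert 17: [39, 37, 30, 8, 14, 13, 17]

Final heap: [39, 37, 30, 8, 14, 13, 17]


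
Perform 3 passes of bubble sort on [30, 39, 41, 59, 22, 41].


Initial: [30, 39, 41, 59, 22, 41]
Pass 1: [30, 39, 41, 22, 41, 59] (2 swaps)
Pass 2: [30, 39, 22, 41, 41, 59] (1 swaps)
Pass 3: [30, 22, 39, 41, 41, 59] (1 swaps)

After 3 passes: [30, 22, 39, 41, 41, 59]


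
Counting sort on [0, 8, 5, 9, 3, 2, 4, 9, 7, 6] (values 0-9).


Input: [0, 8, 5, 9, 3, 2, 4, 9, 7, 6]
Counts: [1, 0, 1, 1, 1, 1, 1, 1, 1, 2]

Sorted: [0, 2, 3, 4, 5, 6, 7, 8, 9, 9]


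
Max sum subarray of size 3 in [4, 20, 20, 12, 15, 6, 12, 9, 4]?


[0:3]: 44
[1:4]: 52
[2:5]: 47
[3:6]: 33
[4:7]: 33
[5:8]: 27
[6:9]: 25

Max: 52 at [1:4]


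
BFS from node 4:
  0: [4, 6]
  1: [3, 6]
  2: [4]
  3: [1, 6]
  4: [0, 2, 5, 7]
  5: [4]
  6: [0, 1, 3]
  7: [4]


Visit 4, enqueue [0, 2, 5, 7]
Visit 0, enqueue [6]
Visit 2, enqueue []
Visit 5, enqueue []
Visit 7, enqueue []
Visit 6, enqueue [1, 3]
Visit 1, enqueue []
Visit 3, enqueue []

BFS order: [4, 0, 2, 5, 7, 6, 1, 3]


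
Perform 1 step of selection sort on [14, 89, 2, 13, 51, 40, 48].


Initial: [14, 89, 2, 13, 51, 40, 48]
Step 1: min=2 at 2
  Swap: [2, 89, 14, 13, 51, 40, 48]

After 1 step: [2, 89, 14, 13, 51, 40, 48]


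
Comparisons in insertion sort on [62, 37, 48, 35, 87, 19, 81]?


Algorithm: insertion sort
Input: [62, 37, 48, 35, 87, 19, 81]
Sorted: [19, 35, 37, 48, 62, 81, 87]

14


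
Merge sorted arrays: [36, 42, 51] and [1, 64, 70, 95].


Take 1 from B
Take 36 from A
Take 42 from A
Take 51 from A

Merged: [1, 36, 42, 51, 64, 70, 95]


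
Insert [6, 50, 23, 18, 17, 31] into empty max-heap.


Insert 6: [6]
Insert 50: [50, 6]
Insert 23: [50, 6, 23]
Insert 18: [50, 18, 23, 6]
Insert 17: [50, 18, 23, 6, 17]
Insert 31: [50, 18, 31, 6, 17, 23]

Final heap: [50, 18, 31, 6, 17, 23]


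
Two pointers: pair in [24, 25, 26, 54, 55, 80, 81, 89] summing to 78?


lo=0(24)+hi=7(89)=113
lo=0(24)+hi=6(81)=105
lo=0(24)+hi=5(80)=104
lo=0(24)+hi=4(55)=79
lo=0(24)+hi=3(54)=78

Yes: 24+54=78


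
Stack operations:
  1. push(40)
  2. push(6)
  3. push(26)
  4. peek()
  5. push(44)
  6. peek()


push(40) -> [40]
push(6) -> [40, 6]
push(26) -> [40, 6, 26]
peek()->26
push(44) -> [40, 6, 26, 44]
peek()->44

Final stack: [40, 6, 26, 44]


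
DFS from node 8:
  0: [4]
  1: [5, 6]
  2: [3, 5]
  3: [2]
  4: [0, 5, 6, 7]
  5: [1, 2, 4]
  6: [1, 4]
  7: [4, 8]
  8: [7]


Visit 8, push [7]
Visit 7, push [4]
Visit 4, push [6, 5, 0]
Visit 0, push []
Visit 5, push [2, 1]
Visit 1, push [6]
Visit 6, push []
Visit 2, push [3]
Visit 3, push []

DFS order: [8, 7, 4, 0, 5, 1, 6, 2, 3]


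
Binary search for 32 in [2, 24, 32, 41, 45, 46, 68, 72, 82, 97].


Step 1: lo=0, hi=9, mid=4, val=45
Step 2: lo=0, hi=3, mid=1, val=24
Step 3: lo=2, hi=3, mid=2, val=32

Found at index 2


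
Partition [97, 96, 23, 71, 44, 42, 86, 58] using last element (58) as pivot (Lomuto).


Pivot: 58
  23 <= 58: swap -> [23, 96, 97, 71, 44, 42, 86, 58]
  44 <= 58: swap -> [23, 44, 97, 71, 96, 42, 86, 58]
  42 <= 58: swap -> [23, 44, 42, 71, 96, 97, 86, 58]
Place pivot at 3: [23, 44, 42, 58, 96, 97, 86, 71]

Partitioned: [23, 44, 42, 58, 96, 97, 86, 71]


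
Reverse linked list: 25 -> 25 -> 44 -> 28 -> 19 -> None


Step 1: curr=25, set curr.next=prev(None) | reversed so far: 25
Step 2: curr=25, set curr.next=prev(25) | reversed so far: 25 -> 25
Step 3: curr=44, set curr.next=prev(25) | reversed so far: 44 -> 25 -> 25
Step 4: curr=28, set curr.next=prev(44) | reversed so far: 28 -> 44 -> 25 -> 25
Step 5: curr=19, set curr.next=prev(28) | reversed so far: 19 -> 28 -> 44 -> 25 -> 25

19 -> 28 -> 44 -> 25 -> 25 -> None


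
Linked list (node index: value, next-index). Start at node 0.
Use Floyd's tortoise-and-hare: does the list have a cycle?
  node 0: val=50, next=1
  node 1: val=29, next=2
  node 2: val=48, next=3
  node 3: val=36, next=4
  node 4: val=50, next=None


Floyd's tortoise (slow, +1) and hare (fast, +2):
  init: slow=0, fast=0
  step 1: slow=1, fast=2
  step 2: slow=2, fast=4
  step 3: fast -> None, no cycle

Cycle: no


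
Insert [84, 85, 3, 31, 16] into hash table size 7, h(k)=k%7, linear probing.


Insert 84: h=0 -> slot 0
Insert 85: h=1 -> slot 1
Insert 3: h=3 -> slot 3
Insert 31: h=3, 1 probes -> slot 4
Insert 16: h=2 -> slot 2

Table: [84, 85, 16, 3, 31, None, None]


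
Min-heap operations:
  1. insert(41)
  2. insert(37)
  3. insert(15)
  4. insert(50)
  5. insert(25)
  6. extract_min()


insert(41) -> [41]
insert(37) -> [37, 41]
insert(15) -> [15, 41, 37]
insert(50) -> [15, 41, 37, 50]
insert(25) -> [15, 25, 37, 50, 41]
extract_min()->15, [25, 41, 37, 50]

Final heap: [25, 41, 37, 50]


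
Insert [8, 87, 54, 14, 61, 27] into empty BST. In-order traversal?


Insert 8: root
Insert 87: R from 8
Insert 54: R from 8 -> L from 87
Insert 14: R from 8 -> L from 87 -> L from 54
Insert 61: R from 8 -> L from 87 -> R from 54
Insert 27: R from 8 -> L from 87 -> L from 54 -> R from 14

In-order: [8, 14, 27, 54, 61, 87]


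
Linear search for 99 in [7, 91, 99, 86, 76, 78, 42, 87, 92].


i=0: 7!=99
i=1: 91!=99
i=2: 99==99 found!

Found at 2, 3 comps


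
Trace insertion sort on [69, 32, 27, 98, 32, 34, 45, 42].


Initial: [69, 32, 27, 98, 32, 34, 45, 42]
Insert 32: [32, 69, 27, 98, 32, 34, 45, 42]
Insert 27: [27, 32, 69, 98, 32, 34, 45, 42]
Insert 98: [27, 32, 69, 98, 32, 34, 45, 42]
Insert 32: [27, 32, 32, 69, 98, 34, 45, 42]
Insert 34: [27, 32, 32, 34, 69, 98, 45, 42]
Insert 45: [27, 32, 32, 34, 45, 69, 98, 42]
Insert 42: [27, 32, 32, 34, 42, 45, 69, 98]

Sorted: [27, 32, 32, 34, 42, 45, 69, 98]


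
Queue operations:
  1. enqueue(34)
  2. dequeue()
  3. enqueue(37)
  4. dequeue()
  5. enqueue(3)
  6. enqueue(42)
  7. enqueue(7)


enqueue(34) -> [34]
dequeue()->34, []
enqueue(37) -> [37]
dequeue()->37, []
enqueue(3) -> [3]
enqueue(42) -> [3, 42]
enqueue(7) -> [3, 42, 7]

Final queue: [3, 42, 7]


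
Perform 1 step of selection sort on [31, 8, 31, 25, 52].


Initial: [31, 8, 31, 25, 52]
Step 1: min=8 at 1
  Swap: [8, 31, 31, 25, 52]

After 1 step: [8, 31, 31, 25, 52]


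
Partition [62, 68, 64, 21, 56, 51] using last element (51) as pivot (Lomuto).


Pivot: 51
  21 <= 51: swap -> [21, 68, 64, 62, 56, 51]
Place pivot at 1: [21, 51, 64, 62, 56, 68]

Partitioned: [21, 51, 64, 62, 56, 68]


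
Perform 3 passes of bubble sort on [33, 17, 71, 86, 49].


Initial: [33, 17, 71, 86, 49]
Pass 1: [17, 33, 71, 49, 86] (2 swaps)
Pass 2: [17, 33, 49, 71, 86] (1 swaps)
Pass 3: [17, 33, 49, 71, 86] (0 swaps)

After 3 passes: [17, 33, 49, 71, 86]


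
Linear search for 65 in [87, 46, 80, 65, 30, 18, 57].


i=0: 87!=65
i=1: 46!=65
i=2: 80!=65
i=3: 65==65 found!

Found at 3, 4 comps


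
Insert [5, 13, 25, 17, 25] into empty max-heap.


Insert 5: [5]
Insert 13: [13, 5]
Insert 25: [25, 5, 13]
Insert 17: [25, 17, 13, 5]
Insert 25: [25, 25, 13, 5, 17]

Final heap: [25, 25, 13, 5, 17]


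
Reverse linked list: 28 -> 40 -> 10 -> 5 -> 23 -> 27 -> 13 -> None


Step 1: curr=28, set curr.next=prev(None) | reversed so far: 28
Step 2: curr=40, set curr.next=prev(28) | reversed so far: 40 -> 28
Step 3: curr=10, set curr.next=prev(40) | reversed so far: 10 -> 40 -> 28
Step 4: curr=5, set curr.next=prev(10) | reversed so far: 5 -> 10 -> 40 -> 28
Step 5: curr=23, set curr.next=prev(5) | reversed so far: 23 -> 5 -> 10 -> 40 -> 28
Step 6: curr=27, set curr.next=prev(23) | reversed so far: 27 -> 23 -> 5 -> 10 -> 40 -> 28
Step 7: curr=13, set curr.next=prev(27) | reversed so far: 13 -> 27 -> 23 -> 5 -> 10 -> 40 -> 28

13 -> 27 -> 23 -> 5 -> 10 -> 40 -> 28 -> None


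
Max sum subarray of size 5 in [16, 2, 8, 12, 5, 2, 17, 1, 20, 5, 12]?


[0:5]: 43
[1:6]: 29
[2:7]: 44
[3:8]: 37
[4:9]: 45
[5:10]: 45
[6:11]: 55

Max: 55 at [6:11]


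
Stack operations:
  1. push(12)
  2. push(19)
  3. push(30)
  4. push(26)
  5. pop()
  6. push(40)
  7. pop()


push(12) -> [12]
push(19) -> [12, 19]
push(30) -> [12, 19, 30]
push(26) -> [12, 19, 30, 26]
pop()->26, [12, 19, 30]
push(40) -> [12, 19, 30, 40]
pop()->40, [12, 19, 30]

Final stack: [12, 19, 30]


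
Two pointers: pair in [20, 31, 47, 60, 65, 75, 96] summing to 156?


lo=0(20)+hi=6(96)=116
lo=1(31)+hi=6(96)=127
lo=2(47)+hi=6(96)=143
lo=3(60)+hi=6(96)=156

Yes: 60+96=156


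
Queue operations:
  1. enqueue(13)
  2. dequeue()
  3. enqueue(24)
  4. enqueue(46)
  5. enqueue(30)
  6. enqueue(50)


enqueue(13) -> [13]
dequeue()->13, []
enqueue(24) -> [24]
enqueue(46) -> [24, 46]
enqueue(30) -> [24, 46, 30]
enqueue(50) -> [24, 46, 30, 50]

Final queue: [24, 46, 30, 50]


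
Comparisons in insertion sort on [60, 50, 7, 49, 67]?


Algorithm: insertion sort
Input: [60, 50, 7, 49, 67]
Sorted: [7, 49, 50, 60, 67]

7


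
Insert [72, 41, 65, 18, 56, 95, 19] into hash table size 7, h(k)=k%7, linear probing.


Insert 72: h=2 -> slot 2
Insert 41: h=6 -> slot 6
Insert 65: h=2, 1 probes -> slot 3
Insert 18: h=4 -> slot 4
Insert 56: h=0 -> slot 0
Insert 95: h=4, 1 probes -> slot 5
Insert 19: h=5, 3 probes -> slot 1

Table: [56, 19, 72, 65, 18, 95, 41]


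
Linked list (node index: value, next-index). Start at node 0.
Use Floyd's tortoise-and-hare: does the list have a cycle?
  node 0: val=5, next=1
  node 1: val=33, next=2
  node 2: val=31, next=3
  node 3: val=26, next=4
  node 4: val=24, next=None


Floyd's tortoise (slow, +1) and hare (fast, +2):
  init: slow=0, fast=0
  step 1: slow=1, fast=2
  step 2: slow=2, fast=4
  step 3: fast -> None, no cycle

Cycle: no


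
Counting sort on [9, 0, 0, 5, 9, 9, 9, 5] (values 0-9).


Input: [9, 0, 0, 5, 9, 9, 9, 5]
Counts: [2, 0, 0, 0, 0, 2, 0, 0, 0, 4]

Sorted: [0, 0, 5, 5, 9, 9, 9, 9]


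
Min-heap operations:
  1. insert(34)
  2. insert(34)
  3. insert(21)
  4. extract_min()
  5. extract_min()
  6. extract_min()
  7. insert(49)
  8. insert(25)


insert(34) -> [34]
insert(34) -> [34, 34]
insert(21) -> [21, 34, 34]
extract_min()->21, [34, 34]
extract_min()->34, [34]
extract_min()->34, []
insert(49) -> [49]
insert(25) -> [25, 49]

Final heap: [25, 49]


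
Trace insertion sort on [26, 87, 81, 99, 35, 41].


Initial: [26, 87, 81, 99, 35, 41]
Insert 87: [26, 87, 81, 99, 35, 41]
Insert 81: [26, 81, 87, 99, 35, 41]
Insert 99: [26, 81, 87, 99, 35, 41]
Insert 35: [26, 35, 81, 87, 99, 41]
Insert 41: [26, 35, 41, 81, 87, 99]

Sorted: [26, 35, 41, 81, 87, 99]


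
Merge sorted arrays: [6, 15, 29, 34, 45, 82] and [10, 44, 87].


Take 6 from A
Take 10 from B
Take 15 from A
Take 29 from A
Take 34 from A
Take 44 from B
Take 45 from A
Take 82 from A

Merged: [6, 10, 15, 29, 34, 44, 45, 82, 87]


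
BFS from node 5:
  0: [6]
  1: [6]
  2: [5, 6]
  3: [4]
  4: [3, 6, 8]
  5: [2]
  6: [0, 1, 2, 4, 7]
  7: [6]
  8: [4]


Visit 5, enqueue [2]
Visit 2, enqueue [6]
Visit 6, enqueue [0, 1, 4, 7]
Visit 0, enqueue []
Visit 1, enqueue []
Visit 4, enqueue [3, 8]
Visit 7, enqueue []
Visit 3, enqueue []
Visit 8, enqueue []

BFS order: [5, 2, 6, 0, 1, 4, 7, 3, 8]


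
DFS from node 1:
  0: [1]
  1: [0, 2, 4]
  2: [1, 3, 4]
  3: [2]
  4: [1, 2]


Visit 1, push [4, 2, 0]
Visit 0, push []
Visit 2, push [4, 3]
Visit 3, push []
Visit 4, push []

DFS order: [1, 0, 2, 3, 4]


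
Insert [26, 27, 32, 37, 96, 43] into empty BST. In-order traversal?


Insert 26: root
Insert 27: R from 26
Insert 32: R from 26 -> R from 27
Insert 37: R from 26 -> R from 27 -> R from 32
Insert 96: R from 26 -> R from 27 -> R from 32 -> R from 37
Insert 43: R from 26 -> R from 27 -> R from 32 -> R from 37 -> L from 96

In-order: [26, 27, 32, 37, 43, 96]


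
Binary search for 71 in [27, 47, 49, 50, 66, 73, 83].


Step 1: lo=0, hi=6, mid=3, val=50
Step 2: lo=4, hi=6, mid=5, val=73
Step 3: lo=4, hi=4, mid=4, val=66

Not found


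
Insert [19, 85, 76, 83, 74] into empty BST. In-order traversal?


Insert 19: root
Insert 85: R from 19
Insert 76: R from 19 -> L from 85
Insert 83: R from 19 -> L from 85 -> R from 76
Insert 74: R from 19 -> L from 85 -> L from 76

In-order: [19, 74, 76, 83, 85]


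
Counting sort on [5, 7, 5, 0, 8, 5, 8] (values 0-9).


Input: [5, 7, 5, 0, 8, 5, 8]
Counts: [1, 0, 0, 0, 0, 3, 0, 1, 2, 0]

Sorted: [0, 5, 5, 5, 7, 8, 8]


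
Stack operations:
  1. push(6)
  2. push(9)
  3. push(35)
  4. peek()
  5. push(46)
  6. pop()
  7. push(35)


push(6) -> [6]
push(9) -> [6, 9]
push(35) -> [6, 9, 35]
peek()->35
push(46) -> [6, 9, 35, 46]
pop()->46, [6, 9, 35]
push(35) -> [6, 9, 35, 35]

Final stack: [6, 9, 35, 35]


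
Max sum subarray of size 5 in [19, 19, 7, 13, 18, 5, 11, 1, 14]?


[0:5]: 76
[1:6]: 62
[2:7]: 54
[3:8]: 48
[4:9]: 49

Max: 76 at [0:5]


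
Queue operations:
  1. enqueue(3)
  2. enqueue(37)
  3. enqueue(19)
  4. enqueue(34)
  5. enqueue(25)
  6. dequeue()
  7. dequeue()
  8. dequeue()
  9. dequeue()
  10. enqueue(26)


enqueue(3) -> [3]
enqueue(37) -> [3, 37]
enqueue(19) -> [3, 37, 19]
enqueue(34) -> [3, 37, 19, 34]
enqueue(25) -> [3, 37, 19, 34, 25]
dequeue()->3, [37, 19, 34, 25]
dequeue()->37, [19, 34, 25]
dequeue()->19, [34, 25]
dequeue()->34, [25]
enqueue(26) -> [25, 26]

Final queue: [25, 26]


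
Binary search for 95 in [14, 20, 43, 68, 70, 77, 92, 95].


Step 1: lo=0, hi=7, mid=3, val=68
Step 2: lo=4, hi=7, mid=5, val=77
Step 3: lo=6, hi=7, mid=6, val=92
Step 4: lo=7, hi=7, mid=7, val=95

Found at index 7


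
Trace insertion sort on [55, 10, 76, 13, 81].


Initial: [55, 10, 76, 13, 81]
Insert 10: [10, 55, 76, 13, 81]
Insert 76: [10, 55, 76, 13, 81]
Insert 13: [10, 13, 55, 76, 81]
Insert 81: [10, 13, 55, 76, 81]

Sorted: [10, 13, 55, 76, 81]


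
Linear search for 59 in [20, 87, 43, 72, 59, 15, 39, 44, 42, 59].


i=0: 20!=59
i=1: 87!=59
i=2: 43!=59
i=3: 72!=59
i=4: 59==59 found!

Found at 4, 5 comps


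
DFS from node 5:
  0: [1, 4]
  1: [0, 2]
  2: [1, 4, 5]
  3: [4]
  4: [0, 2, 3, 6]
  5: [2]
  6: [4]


Visit 5, push [2]
Visit 2, push [4, 1]
Visit 1, push [0]
Visit 0, push [4]
Visit 4, push [6, 3]
Visit 3, push []
Visit 6, push []

DFS order: [5, 2, 1, 0, 4, 3, 6]


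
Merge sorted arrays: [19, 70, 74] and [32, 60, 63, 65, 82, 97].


Take 19 from A
Take 32 from B
Take 60 from B
Take 63 from B
Take 65 from B
Take 70 from A
Take 74 from A

Merged: [19, 32, 60, 63, 65, 70, 74, 82, 97]


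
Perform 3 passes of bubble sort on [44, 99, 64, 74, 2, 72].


Initial: [44, 99, 64, 74, 2, 72]
Pass 1: [44, 64, 74, 2, 72, 99] (4 swaps)
Pass 2: [44, 64, 2, 72, 74, 99] (2 swaps)
Pass 3: [44, 2, 64, 72, 74, 99] (1 swaps)

After 3 passes: [44, 2, 64, 72, 74, 99]


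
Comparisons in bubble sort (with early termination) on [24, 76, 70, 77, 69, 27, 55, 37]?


Algorithm: bubble sort (with early termination)
Input: [24, 76, 70, 77, 69, 27, 55, 37]
Sorted: [24, 27, 37, 55, 69, 70, 76, 77]

27


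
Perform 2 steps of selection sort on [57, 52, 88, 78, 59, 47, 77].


Initial: [57, 52, 88, 78, 59, 47, 77]
Step 1: min=47 at 5
  Swap: [47, 52, 88, 78, 59, 57, 77]
Step 2: min=52 at 1
  Swap: [47, 52, 88, 78, 59, 57, 77]

After 2 steps: [47, 52, 88, 78, 59, 57, 77]


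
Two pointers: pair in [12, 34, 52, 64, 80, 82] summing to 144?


lo=0(12)+hi=5(82)=94
lo=1(34)+hi=5(82)=116
lo=2(52)+hi=5(82)=134
lo=3(64)+hi=5(82)=146
lo=3(64)+hi=4(80)=144

Yes: 64+80=144


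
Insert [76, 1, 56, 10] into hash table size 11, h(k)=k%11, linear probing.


Insert 76: h=10 -> slot 10
Insert 1: h=1 -> slot 1
Insert 56: h=1, 1 probes -> slot 2
Insert 10: h=10, 1 probes -> slot 0

Table: [10, 1, 56, None, None, None, None, None, None, None, 76]


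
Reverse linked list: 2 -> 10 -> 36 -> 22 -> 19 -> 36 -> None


Step 1: curr=2, set curr.next=prev(None) | reversed so far: 2
Step 2: curr=10, set curr.next=prev(2) | reversed so far: 10 -> 2
Step 3: curr=36, set curr.next=prev(10) | reversed so far: 36 -> 10 -> 2
Step 4: curr=22, set curr.next=prev(36) | reversed so far: 22 -> 36 -> 10 -> 2
Step 5: curr=19, set curr.next=prev(22) | reversed so far: 19 -> 22 -> 36 -> 10 -> 2
Step 6: curr=36, set curr.next=prev(19) | reversed so far: 36 -> 19 -> 22 -> 36 -> 10 -> 2

36 -> 19 -> 22 -> 36 -> 10 -> 2 -> None


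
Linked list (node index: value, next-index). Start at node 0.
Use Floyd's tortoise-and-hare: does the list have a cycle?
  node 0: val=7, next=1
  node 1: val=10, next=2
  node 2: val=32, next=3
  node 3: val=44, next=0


Floyd's tortoise (slow, +1) and hare (fast, +2):
  init: slow=0, fast=0
  step 1: slow=1, fast=2
  step 2: slow=2, fast=0
  step 3: slow=3, fast=2
  step 4: slow=0, fast=0
  slow == fast at node 0: cycle detected

Cycle: yes


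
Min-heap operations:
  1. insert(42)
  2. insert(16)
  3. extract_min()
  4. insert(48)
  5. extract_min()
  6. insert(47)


insert(42) -> [42]
insert(16) -> [16, 42]
extract_min()->16, [42]
insert(48) -> [42, 48]
extract_min()->42, [48]
insert(47) -> [47, 48]

Final heap: [47, 48]


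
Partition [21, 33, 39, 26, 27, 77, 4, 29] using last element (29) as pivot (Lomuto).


Pivot: 29
  21 <= 29: advance i (no swap)
  26 <= 29: swap -> [21, 26, 39, 33, 27, 77, 4, 29]
  27 <= 29: swap -> [21, 26, 27, 33, 39, 77, 4, 29]
  4 <= 29: swap -> [21, 26, 27, 4, 39, 77, 33, 29]
Place pivot at 4: [21, 26, 27, 4, 29, 77, 33, 39]

Partitioned: [21, 26, 27, 4, 29, 77, 33, 39]


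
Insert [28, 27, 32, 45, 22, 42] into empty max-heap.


Insert 28: [28]
Insert 27: [28, 27]
Insert 32: [32, 27, 28]
Insert 45: [45, 32, 28, 27]
Insert 22: [45, 32, 28, 27, 22]
Insert 42: [45, 32, 42, 27, 22, 28]

Final heap: [45, 32, 42, 27, 22, 28]


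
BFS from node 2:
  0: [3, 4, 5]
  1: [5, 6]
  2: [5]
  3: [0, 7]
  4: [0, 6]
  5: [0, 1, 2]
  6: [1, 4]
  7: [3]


Visit 2, enqueue [5]
Visit 5, enqueue [0, 1]
Visit 0, enqueue [3, 4]
Visit 1, enqueue [6]
Visit 3, enqueue [7]
Visit 4, enqueue []
Visit 6, enqueue []
Visit 7, enqueue []

BFS order: [2, 5, 0, 1, 3, 4, 6, 7]


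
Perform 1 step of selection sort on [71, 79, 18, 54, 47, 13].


Initial: [71, 79, 18, 54, 47, 13]
Step 1: min=13 at 5
  Swap: [13, 79, 18, 54, 47, 71]

After 1 step: [13, 79, 18, 54, 47, 71]


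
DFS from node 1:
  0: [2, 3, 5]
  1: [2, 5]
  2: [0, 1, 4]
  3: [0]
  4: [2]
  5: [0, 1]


Visit 1, push [5, 2]
Visit 2, push [4, 0]
Visit 0, push [5, 3]
Visit 3, push []
Visit 5, push []
Visit 4, push []

DFS order: [1, 2, 0, 3, 5, 4]


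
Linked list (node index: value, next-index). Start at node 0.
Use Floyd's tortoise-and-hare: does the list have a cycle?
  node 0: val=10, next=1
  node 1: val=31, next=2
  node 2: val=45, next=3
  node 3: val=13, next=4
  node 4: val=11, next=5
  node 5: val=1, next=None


Floyd's tortoise (slow, +1) and hare (fast, +2):
  init: slow=0, fast=0
  step 1: slow=1, fast=2
  step 2: slow=2, fast=4
  step 3: fast 4->5->None, no cycle

Cycle: no


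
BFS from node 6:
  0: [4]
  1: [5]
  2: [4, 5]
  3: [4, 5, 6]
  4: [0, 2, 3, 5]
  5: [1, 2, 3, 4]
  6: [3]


Visit 6, enqueue [3]
Visit 3, enqueue [4, 5]
Visit 4, enqueue [0, 2]
Visit 5, enqueue [1]
Visit 0, enqueue []
Visit 2, enqueue []
Visit 1, enqueue []

BFS order: [6, 3, 4, 5, 0, 2, 1]


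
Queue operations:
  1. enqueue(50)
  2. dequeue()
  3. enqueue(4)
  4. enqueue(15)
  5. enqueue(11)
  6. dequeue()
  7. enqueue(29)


enqueue(50) -> [50]
dequeue()->50, []
enqueue(4) -> [4]
enqueue(15) -> [4, 15]
enqueue(11) -> [4, 15, 11]
dequeue()->4, [15, 11]
enqueue(29) -> [15, 11, 29]

Final queue: [15, 11, 29]


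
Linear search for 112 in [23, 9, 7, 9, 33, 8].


i=0: 23!=112
i=1: 9!=112
i=2: 7!=112
i=3: 9!=112
i=4: 33!=112
i=5: 8!=112

Not found, 6 comps


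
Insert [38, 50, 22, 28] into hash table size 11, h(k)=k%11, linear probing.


Insert 38: h=5 -> slot 5
Insert 50: h=6 -> slot 6
Insert 22: h=0 -> slot 0
Insert 28: h=6, 1 probes -> slot 7

Table: [22, None, None, None, None, 38, 50, 28, None, None, None]


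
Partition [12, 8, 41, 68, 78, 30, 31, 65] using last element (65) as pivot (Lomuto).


Pivot: 65
  12 <= 65: advance i (no swap)
  8 <= 65: advance i (no swap)
  41 <= 65: advance i (no swap)
  30 <= 65: swap -> [12, 8, 41, 30, 78, 68, 31, 65]
  31 <= 65: swap -> [12, 8, 41, 30, 31, 68, 78, 65]
Place pivot at 5: [12, 8, 41, 30, 31, 65, 78, 68]

Partitioned: [12, 8, 41, 30, 31, 65, 78, 68]


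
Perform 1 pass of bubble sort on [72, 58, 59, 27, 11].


Initial: [72, 58, 59, 27, 11]
Pass 1: [58, 59, 27, 11, 72] (4 swaps)

After 1 pass: [58, 59, 27, 11, 72]


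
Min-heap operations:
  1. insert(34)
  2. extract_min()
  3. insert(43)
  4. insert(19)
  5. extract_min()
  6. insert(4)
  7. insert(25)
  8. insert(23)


insert(34) -> [34]
extract_min()->34, []
insert(43) -> [43]
insert(19) -> [19, 43]
extract_min()->19, [43]
insert(4) -> [4, 43]
insert(25) -> [4, 43, 25]
insert(23) -> [4, 23, 25, 43]

Final heap: [4, 23, 25, 43]


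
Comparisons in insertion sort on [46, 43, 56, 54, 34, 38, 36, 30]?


Algorithm: insertion sort
Input: [46, 43, 56, 54, 34, 38, 36, 30]
Sorted: [30, 34, 36, 38, 43, 46, 54, 56]

26


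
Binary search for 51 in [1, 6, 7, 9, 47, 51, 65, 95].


Step 1: lo=0, hi=7, mid=3, val=9
Step 2: lo=4, hi=7, mid=5, val=51

Found at index 5


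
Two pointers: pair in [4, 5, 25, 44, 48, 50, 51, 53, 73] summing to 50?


lo=0(4)+hi=8(73)=77
lo=0(4)+hi=7(53)=57
lo=0(4)+hi=6(51)=55
lo=0(4)+hi=5(50)=54
lo=0(4)+hi=4(48)=52
lo=0(4)+hi=3(44)=48
lo=1(5)+hi=3(44)=49
lo=2(25)+hi=3(44)=69

No pair found


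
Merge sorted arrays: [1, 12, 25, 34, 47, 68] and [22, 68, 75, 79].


Take 1 from A
Take 12 from A
Take 22 from B
Take 25 from A
Take 34 from A
Take 47 from A
Take 68 from A

Merged: [1, 12, 22, 25, 34, 47, 68, 68, 75, 79]


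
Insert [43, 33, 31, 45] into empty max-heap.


Insert 43: [43]
Insert 33: [43, 33]
Insert 31: [43, 33, 31]
Insert 45: [45, 43, 31, 33]

Final heap: [45, 43, 31, 33]


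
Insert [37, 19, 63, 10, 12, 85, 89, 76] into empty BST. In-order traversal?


Insert 37: root
Insert 19: L from 37
Insert 63: R from 37
Insert 10: L from 37 -> L from 19
Insert 12: L from 37 -> L from 19 -> R from 10
Insert 85: R from 37 -> R from 63
Insert 89: R from 37 -> R from 63 -> R from 85
Insert 76: R from 37 -> R from 63 -> L from 85

In-order: [10, 12, 19, 37, 63, 76, 85, 89]


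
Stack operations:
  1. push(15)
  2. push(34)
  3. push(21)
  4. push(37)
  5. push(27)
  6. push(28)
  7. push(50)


push(15) -> [15]
push(34) -> [15, 34]
push(21) -> [15, 34, 21]
push(37) -> [15, 34, 21, 37]
push(27) -> [15, 34, 21, 37, 27]
push(28) -> [15, 34, 21, 37, 27, 28]
push(50) -> [15, 34, 21, 37, 27, 28, 50]

Final stack: [15, 34, 21, 37, 27, 28, 50]


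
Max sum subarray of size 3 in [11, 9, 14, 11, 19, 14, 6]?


[0:3]: 34
[1:4]: 34
[2:5]: 44
[3:6]: 44
[4:7]: 39

Max: 44 at [2:5]


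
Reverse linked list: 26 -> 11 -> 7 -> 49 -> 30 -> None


Step 1: curr=26, set curr.next=prev(None) | reversed so far: 26
Step 2: curr=11, set curr.next=prev(26) | reversed so far: 11 -> 26
Step 3: curr=7, set curr.next=prev(11) | reversed so far: 7 -> 11 -> 26
Step 4: curr=49, set curr.next=prev(7) | reversed so far: 49 -> 7 -> 11 -> 26
Step 5: curr=30, set curr.next=prev(49) | reversed so far: 30 -> 49 -> 7 -> 11 -> 26

30 -> 49 -> 7 -> 11 -> 26 -> None


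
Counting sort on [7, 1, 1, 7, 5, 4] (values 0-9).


Input: [7, 1, 1, 7, 5, 4]
Counts: [0, 2, 0, 0, 1, 1, 0, 2, 0, 0]

Sorted: [1, 1, 4, 5, 7, 7]


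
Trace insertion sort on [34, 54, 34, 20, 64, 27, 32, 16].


Initial: [34, 54, 34, 20, 64, 27, 32, 16]
Insert 54: [34, 54, 34, 20, 64, 27, 32, 16]
Insert 34: [34, 34, 54, 20, 64, 27, 32, 16]
Insert 20: [20, 34, 34, 54, 64, 27, 32, 16]
Insert 64: [20, 34, 34, 54, 64, 27, 32, 16]
Insert 27: [20, 27, 34, 34, 54, 64, 32, 16]
Insert 32: [20, 27, 32, 34, 34, 54, 64, 16]
Insert 16: [16, 20, 27, 32, 34, 34, 54, 64]

Sorted: [16, 20, 27, 32, 34, 34, 54, 64]


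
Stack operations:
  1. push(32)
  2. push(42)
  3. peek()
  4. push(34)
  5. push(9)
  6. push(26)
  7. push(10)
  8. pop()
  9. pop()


push(32) -> [32]
push(42) -> [32, 42]
peek()->42
push(34) -> [32, 42, 34]
push(9) -> [32, 42, 34, 9]
push(26) -> [32, 42, 34, 9, 26]
push(10) -> [32, 42, 34, 9, 26, 10]
pop()->10, [32, 42, 34, 9, 26]
pop()->26, [32, 42, 34, 9]

Final stack: [32, 42, 34, 9]


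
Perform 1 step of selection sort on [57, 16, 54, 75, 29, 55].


Initial: [57, 16, 54, 75, 29, 55]
Step 1: min=16 at 1
  Swap: [16, 57, 54, 75, 29, 55]

After 1 step: [16, 57, 54, 75, 29, 55]


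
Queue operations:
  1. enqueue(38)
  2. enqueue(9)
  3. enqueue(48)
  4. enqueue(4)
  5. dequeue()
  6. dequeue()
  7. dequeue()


enqueue(38) -> [38]
enqueue(9) -> [38, 9]
enqueue(48) -> [38, 9, 48]
enqueue(4) -> [38, 9, 48, 4]
dequeue()->38, [9, 48, 4]
dequeue()->9, [48, 4]
dequeue()->48, [4]

Final queue: [4]


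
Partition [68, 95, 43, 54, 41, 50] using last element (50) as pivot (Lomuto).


Pivot: 50
  43 <= 50: swap -> [43, 95, 68, 54, 41, 50]
  41 <= 50: swap -> [43, 41, 68, 54, 95, 50]
Place pivot at 2: [43, 41, 50, 54, 95, 68]

Partitioned: [43, 41, 50, 54, 95, 68]


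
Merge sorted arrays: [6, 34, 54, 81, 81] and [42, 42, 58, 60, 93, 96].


Take 6 from A
Take 34 from A
Take 42 from B
Take 42 from B
Take 54 from A
Take 58 from B
Take 60 from B
Take 81 from A
Take 81 from A

Merged: [6, 34, 42, 42, 54, 58, 60, 81, 81, 93, 96]


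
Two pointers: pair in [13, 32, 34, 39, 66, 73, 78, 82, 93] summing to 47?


lo=0(13)+hi=8(93)=106
lo=0(13)+hi=7(82)=95
lo=0(13)+hi=6(78)=91
lo=0(13)+hi=5(73)=86
lo=0(13)+hi=4(66)=79
lo=0(13)+hi=3(39)=52
lo=0(13)+hi=2(34)=47

Yes: 13+34=47


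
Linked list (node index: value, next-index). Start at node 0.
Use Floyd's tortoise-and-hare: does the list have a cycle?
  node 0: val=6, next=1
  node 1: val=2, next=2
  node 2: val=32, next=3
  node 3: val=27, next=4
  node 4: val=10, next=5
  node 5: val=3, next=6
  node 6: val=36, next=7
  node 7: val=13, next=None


Floyd's tortoise (slow, +1) and hare (fast, +2):
  init: slow=0, fast=0
  step 1: slow=1, fast=2
  step 2: slow=2, fast=4
  step 3: slow=3, fast=6
  step 4: fast 6->7->None, no cycle

Cycle: no


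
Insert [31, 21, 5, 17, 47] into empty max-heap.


Insert 31: [31]
Insert 21: [31, 21]
Insert 5: [31, 21, 5]
Insert 17: [31, 21, 5, 17]
Insert 47: [47, 31, 5, 17, 21]

Final heap: [47, 31, 5, 17, 21]


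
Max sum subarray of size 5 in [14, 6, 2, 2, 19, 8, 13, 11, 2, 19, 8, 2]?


[0:5]: 43
[1:6]: 37
[2:7]: 44
[3:8]: 53
[4:9]: 53
[5:10]: 53
[6:11]: 53
[7:12]: 42

Max: 53 at [3:8]


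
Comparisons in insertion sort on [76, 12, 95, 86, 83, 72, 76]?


Algorithm: insertion sort
Input: [76, 12, 95, 86, 83, 72, 76]
Sorted: [12, 72, 76, 76, 83, 86, 95]

16


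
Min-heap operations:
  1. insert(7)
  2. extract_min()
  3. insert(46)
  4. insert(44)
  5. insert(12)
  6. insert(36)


insert(7) -> [7]
extract_min()->7, []
insert(46) -> [46]
insert(44) -> [44, 46]
insert(12) -> [12, 46, 44]
insert(36) -> [12, 36, 44, 46]

Final heap: [12, 36, 44, 46]
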